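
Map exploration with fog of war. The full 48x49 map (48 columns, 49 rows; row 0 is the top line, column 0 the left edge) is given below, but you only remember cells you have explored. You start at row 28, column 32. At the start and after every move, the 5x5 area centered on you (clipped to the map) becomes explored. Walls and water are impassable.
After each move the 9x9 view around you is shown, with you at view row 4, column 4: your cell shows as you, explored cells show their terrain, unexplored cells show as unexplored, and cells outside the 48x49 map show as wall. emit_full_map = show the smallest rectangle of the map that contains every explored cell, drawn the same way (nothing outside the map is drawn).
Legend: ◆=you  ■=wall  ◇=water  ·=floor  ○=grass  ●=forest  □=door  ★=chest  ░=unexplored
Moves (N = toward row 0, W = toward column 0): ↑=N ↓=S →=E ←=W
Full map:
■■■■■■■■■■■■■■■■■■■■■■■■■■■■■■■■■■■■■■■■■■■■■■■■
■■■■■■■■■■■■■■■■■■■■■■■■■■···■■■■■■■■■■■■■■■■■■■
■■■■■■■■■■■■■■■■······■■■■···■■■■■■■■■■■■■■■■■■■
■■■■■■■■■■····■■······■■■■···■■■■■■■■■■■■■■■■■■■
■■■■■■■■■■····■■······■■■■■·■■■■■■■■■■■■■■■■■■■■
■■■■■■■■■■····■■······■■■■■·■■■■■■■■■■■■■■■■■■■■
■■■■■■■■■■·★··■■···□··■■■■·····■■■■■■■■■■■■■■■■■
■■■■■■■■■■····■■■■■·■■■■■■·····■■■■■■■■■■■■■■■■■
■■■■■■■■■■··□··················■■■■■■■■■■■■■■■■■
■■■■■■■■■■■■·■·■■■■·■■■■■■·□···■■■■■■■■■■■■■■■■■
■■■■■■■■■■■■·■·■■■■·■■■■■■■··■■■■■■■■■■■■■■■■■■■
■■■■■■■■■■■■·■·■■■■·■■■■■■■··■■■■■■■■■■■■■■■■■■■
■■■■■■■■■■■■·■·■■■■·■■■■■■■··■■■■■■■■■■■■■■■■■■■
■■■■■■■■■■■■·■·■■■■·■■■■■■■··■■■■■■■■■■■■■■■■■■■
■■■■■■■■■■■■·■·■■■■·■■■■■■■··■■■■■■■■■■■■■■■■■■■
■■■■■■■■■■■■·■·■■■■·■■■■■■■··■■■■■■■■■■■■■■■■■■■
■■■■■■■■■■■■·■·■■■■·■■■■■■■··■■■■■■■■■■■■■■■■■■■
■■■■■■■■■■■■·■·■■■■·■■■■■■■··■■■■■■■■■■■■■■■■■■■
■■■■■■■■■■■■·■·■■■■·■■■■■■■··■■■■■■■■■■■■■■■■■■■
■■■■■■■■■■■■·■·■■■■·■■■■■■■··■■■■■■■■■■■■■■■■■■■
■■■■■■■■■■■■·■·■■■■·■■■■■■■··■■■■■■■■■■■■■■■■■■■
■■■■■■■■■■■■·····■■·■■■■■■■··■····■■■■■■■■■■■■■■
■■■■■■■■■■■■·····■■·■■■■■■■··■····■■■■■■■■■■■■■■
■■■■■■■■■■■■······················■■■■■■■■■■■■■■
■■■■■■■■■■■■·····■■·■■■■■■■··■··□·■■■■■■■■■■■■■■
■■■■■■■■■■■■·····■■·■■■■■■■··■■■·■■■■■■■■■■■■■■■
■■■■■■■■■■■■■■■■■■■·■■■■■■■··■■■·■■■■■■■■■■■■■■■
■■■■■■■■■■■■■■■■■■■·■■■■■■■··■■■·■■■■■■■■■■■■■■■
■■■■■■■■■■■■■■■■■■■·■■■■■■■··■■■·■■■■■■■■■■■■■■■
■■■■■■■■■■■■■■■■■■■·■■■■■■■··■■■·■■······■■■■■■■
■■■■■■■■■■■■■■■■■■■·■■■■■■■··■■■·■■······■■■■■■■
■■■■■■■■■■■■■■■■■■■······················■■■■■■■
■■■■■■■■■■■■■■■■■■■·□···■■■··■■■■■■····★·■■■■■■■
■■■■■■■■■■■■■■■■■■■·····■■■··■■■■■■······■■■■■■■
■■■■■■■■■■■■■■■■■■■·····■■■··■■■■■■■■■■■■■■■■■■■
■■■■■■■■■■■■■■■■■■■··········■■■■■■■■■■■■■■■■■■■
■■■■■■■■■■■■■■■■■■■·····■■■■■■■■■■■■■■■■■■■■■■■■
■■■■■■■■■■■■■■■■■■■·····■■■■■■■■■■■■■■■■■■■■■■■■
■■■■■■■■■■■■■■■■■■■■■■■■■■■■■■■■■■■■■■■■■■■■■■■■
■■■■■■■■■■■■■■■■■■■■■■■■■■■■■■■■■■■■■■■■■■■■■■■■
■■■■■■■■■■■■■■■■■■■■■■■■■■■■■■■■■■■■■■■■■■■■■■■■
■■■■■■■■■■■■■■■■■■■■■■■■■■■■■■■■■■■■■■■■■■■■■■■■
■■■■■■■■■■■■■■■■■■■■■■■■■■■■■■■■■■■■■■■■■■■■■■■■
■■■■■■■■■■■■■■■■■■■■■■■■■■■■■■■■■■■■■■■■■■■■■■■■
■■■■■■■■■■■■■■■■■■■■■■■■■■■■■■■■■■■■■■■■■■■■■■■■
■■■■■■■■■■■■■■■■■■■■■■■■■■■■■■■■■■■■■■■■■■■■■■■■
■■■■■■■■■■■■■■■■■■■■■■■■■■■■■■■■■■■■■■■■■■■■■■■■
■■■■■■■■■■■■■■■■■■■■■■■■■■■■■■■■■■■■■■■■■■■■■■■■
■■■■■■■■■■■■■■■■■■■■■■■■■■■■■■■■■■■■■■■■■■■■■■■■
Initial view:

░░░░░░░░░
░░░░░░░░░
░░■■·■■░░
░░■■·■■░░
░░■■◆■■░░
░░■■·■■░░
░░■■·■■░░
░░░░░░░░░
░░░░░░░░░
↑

░░░░░░░░░
░░░░░░░░░
░░■■·■■░░
░░■■·■■░░
░░■■◆■■░░
░░■■·■■░░
░░■■·■■░░
░░■■·■■░░
░░░░░░░░░

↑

░░░░░░░░░
░░░░░░░░░
░░··□·■░░
░░■■·■■░░
░░■■◆■■░░
░░■■·■■░░
░░■■·■■░░
░░■■·■■░░
░░■■·■■░░

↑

░░░░░░░░░
░░░░░░░░░
░░····■░░
░░··□·■░░
░░■■◆■■░░
░░■■·■■░░
░░■■·■■░░
░░■■·■■░░
░░■■·■■░░

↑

░░░░░░░░░
░░░░░░░░░
░░····■░░
░░····■░░
░░··◆·■░░
░░■■·■■░░
░░■■·■■░░
░░■■·■■░░
░░■■·■■░░

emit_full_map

····■
····■
··◆·■
■■·■■
■■·■■
■■·■■
■■·■■
■■·■■
■■·■■

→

░░░░░░░░░
░░░░░░░░░
░····■■░░
░····■■░░
░··□◆■■░░
░■■·■■■░░
░■■·■■■░░
░■■·■■░░░
░■■·■■░░░

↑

░░░░░░░░░
░░░░░░░░░
░░···■■░░
░····■■░░
░···◆■■░░
░··□·■■░░
░■■·■■■░░
░■■·■■■░░
░■■·■■░░░

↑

░░░░░░░░░
░░░░░░░░░
░░■■■■■░░
░░···■■░░
░···◆■■░░
░····■■░░
░··□·■■░░
░■■·■■■░░
░■■·■■■░░

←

░░░░░░░░░
░░░░░░░░░
░░■■■■■■░
░░····■■░
░░··◆·■■░
░░····■■░
░░··□·■■░
░░■■·■■■░
░░■■·■■■░

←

░░░░░░░░░
░░░░░░░░░
░░■■■■■■■
░░■····■■
░░■·◆··■■
░░·····■■
░░■··□·■■
░░░■■·■■■
░░░■■·■■■

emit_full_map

■■■■■■■
■····■■
■·◆··■■
·····■■
■··□·■■
░■■·■■■
░■■·■■■
░■■·■■░
░■■·■■░
░■■·■■░
░■■·■■░

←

░░░░░░░░░
░░░░░░░░░
░░·■■■■■■
░░·■····■
░░·■◆···■
░░······■
░░·■··□·■
░░░░■■·■■
░░░░■■·■■

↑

░░░░░░░░░
░░░░░░░░░
░░·■■■■░░
░░·■■■■■■
░░·■◆···■
░░·■····■
░░······■
░░·■··□·■
░░░░■■·■■

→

░░░░░░░░░
░░░░░░░░░
░·■■■■■░░
░·■■■■■■■
░·■·◆··■■
░·■····■■
░······■■
░·■··□·■■
░░░■■·■■■

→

░░░░░░░░░
░░░░░░░░░
·■■■■■■░░
·■■■■■■■░
·■··◆·■■░
·■····■■░
······■■░
·■··□·■■░
░░■■·■■■░

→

░░░░░░░░░
░░░░░░░░░
■■■■■■■░░
■■■■■■■░░
■···◆■■░░
■····■■░░
·····■■░░
■··□·■■░░
░■■·■■■░░

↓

░░░░░░░░░
■■■■■■■░░
■■■■■■■░░
■····■■░░
■···◆■■░░
·····■■░░
■··□·■■░░
░■■·■■■░░
░■■·■■■░░

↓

■■■■■■■░░
■■■■■■■░░
■····■■░░
■····■■░░
····◆■■░░
■··□·■■░░
░■■·■■■░░
░■■·■■■░░
░■■·■■░░░

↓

■■■■■■■░░
■····■■░░
■····■■░░
·····■■░░
■··□◆■■░░
░■■·■■■░░
░■■·■■■░░
░■■·■■░░░
░■■·■■░░░

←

·■■■■■■■░
·■····■■░
·■····■■░
······■■░
·■··◆·■■░
░░■■·■■■░
░░■■·■■■░
░░■■·■■░░
░░■■·■■░░

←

░·■■■■■■■
░·■····■■
░·■····■■
░······■■
░·■·◆□·■■
░░■■■·■■■
░░■■■·■■■
░░░■■·■■░
░░░■■·■■░

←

░░·■■■■■■
░░·■····■
░░·■····■
░░······■
░░·■◆·□·■
░░·■■■·■■
░░·■■■·■■
░░░░■■·■■
░░░░■■·■■

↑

░░·■■■■■■
░░·■■■■■■
░░·■····■
░░·■····■
░░··◆···■
░░·■··□·■
░░·■■■·■■
░░·■■■·■■
░░░░■■·■■

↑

░░░░░░░░░
░░·■■■■■■
░░·■■■■■■
░░·■····■
░░·■◆···■
░░······■
░░·■··□·■
░░·■■■·■■
░░·■■■·■■

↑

░░░░░░░░░
░░░░░░░░░
░░·■■■■■■
░░·■■■■■■
░░·■◆···■
░░·■····■
░░······■
░░·■··□·■
░░·■■■·■■

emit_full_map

·■■■■■■■
·■■■■■■■
·■◆···■■
·■····■■
······■■
·■··□·■■
·■■■·■■■
·■■■·■■■
░░■■·■■░
░░■■·■■░
░░■■·■■░
░░■■·■■░

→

░░░░░░░░░
░░░░░░░░░
░·■■■■■■■
░·■■■■■■■
░·■·◆··■■
░·■····■■
░······■■
░·■··□·■■
░·■■■·■■■

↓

░░░░░░░░░
░·■■■■■■■
░·■■■■■■■
░·■····■■
░·■·◆··■■
░······■■
░·■··□·■■
░·■■■·■■■
░·■■■·■■■

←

░░░░░░░░░
░░·■■■■■■
░░·■■■■■■
░░·■····■
░░·■◆···■
░░······■
░░·■··□·■
░░·■■■·■■
░░·■■■·■■

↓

░░·■■■■■■
░░·■■■■■■
░░·■····■
░░·■····■
░░··◆···■
░░·■··□·■
░░·■■■·■■
░░·■■■·■■
░░░░■■·■■

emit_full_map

·■■■■■■■
·■■■■■■■
·■····■■
·■····■■
··◆···■■
·■··□·■■
·■■■·■■■
·■■■·■■■
░░■■·■■░
░░■■·■■░
░░■■·■■░
░░■■·■■░


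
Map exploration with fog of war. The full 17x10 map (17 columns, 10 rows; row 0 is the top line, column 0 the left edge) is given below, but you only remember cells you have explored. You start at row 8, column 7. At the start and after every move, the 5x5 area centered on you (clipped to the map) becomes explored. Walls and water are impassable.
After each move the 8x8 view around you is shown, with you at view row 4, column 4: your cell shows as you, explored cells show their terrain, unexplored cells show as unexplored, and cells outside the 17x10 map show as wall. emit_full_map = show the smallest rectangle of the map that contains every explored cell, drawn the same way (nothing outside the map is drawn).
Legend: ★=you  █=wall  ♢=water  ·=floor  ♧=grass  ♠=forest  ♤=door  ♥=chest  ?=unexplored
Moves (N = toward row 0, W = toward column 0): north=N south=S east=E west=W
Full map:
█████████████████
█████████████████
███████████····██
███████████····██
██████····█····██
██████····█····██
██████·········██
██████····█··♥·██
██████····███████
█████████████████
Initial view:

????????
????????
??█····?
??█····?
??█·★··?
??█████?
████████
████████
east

????????
????????
?█·····?
?█····█?
?█··★·█?
?██████?
████████
████████

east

????????
????????
█······?
█····█·?
█···★██?
███████?
████████
████████

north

????????
????????
??···█·?
█······?
█···★█·?
█····██?
███████?
████████

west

????????
????????
??····█·
?█······
?█··★·█·
?█····██
?███████
████████

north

????????
????????
??····█?
??····█·
?█··★···
?█····█·
?█····██
?███████

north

????????
????????
??█████?
??····█?
??··★·█·
?█······
?█····█·
?█····██

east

????????
????????
?█████·?
?····█·?
?···★█·?
█······?
█····█·?
█····██?

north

????????
????????
??████·?
?█████·?
?···★█·?
?····█·?
█······?
█····█·?

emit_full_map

??████·
?█████·
?···★█·
?····█·
█······
█····█·
█····██
███████


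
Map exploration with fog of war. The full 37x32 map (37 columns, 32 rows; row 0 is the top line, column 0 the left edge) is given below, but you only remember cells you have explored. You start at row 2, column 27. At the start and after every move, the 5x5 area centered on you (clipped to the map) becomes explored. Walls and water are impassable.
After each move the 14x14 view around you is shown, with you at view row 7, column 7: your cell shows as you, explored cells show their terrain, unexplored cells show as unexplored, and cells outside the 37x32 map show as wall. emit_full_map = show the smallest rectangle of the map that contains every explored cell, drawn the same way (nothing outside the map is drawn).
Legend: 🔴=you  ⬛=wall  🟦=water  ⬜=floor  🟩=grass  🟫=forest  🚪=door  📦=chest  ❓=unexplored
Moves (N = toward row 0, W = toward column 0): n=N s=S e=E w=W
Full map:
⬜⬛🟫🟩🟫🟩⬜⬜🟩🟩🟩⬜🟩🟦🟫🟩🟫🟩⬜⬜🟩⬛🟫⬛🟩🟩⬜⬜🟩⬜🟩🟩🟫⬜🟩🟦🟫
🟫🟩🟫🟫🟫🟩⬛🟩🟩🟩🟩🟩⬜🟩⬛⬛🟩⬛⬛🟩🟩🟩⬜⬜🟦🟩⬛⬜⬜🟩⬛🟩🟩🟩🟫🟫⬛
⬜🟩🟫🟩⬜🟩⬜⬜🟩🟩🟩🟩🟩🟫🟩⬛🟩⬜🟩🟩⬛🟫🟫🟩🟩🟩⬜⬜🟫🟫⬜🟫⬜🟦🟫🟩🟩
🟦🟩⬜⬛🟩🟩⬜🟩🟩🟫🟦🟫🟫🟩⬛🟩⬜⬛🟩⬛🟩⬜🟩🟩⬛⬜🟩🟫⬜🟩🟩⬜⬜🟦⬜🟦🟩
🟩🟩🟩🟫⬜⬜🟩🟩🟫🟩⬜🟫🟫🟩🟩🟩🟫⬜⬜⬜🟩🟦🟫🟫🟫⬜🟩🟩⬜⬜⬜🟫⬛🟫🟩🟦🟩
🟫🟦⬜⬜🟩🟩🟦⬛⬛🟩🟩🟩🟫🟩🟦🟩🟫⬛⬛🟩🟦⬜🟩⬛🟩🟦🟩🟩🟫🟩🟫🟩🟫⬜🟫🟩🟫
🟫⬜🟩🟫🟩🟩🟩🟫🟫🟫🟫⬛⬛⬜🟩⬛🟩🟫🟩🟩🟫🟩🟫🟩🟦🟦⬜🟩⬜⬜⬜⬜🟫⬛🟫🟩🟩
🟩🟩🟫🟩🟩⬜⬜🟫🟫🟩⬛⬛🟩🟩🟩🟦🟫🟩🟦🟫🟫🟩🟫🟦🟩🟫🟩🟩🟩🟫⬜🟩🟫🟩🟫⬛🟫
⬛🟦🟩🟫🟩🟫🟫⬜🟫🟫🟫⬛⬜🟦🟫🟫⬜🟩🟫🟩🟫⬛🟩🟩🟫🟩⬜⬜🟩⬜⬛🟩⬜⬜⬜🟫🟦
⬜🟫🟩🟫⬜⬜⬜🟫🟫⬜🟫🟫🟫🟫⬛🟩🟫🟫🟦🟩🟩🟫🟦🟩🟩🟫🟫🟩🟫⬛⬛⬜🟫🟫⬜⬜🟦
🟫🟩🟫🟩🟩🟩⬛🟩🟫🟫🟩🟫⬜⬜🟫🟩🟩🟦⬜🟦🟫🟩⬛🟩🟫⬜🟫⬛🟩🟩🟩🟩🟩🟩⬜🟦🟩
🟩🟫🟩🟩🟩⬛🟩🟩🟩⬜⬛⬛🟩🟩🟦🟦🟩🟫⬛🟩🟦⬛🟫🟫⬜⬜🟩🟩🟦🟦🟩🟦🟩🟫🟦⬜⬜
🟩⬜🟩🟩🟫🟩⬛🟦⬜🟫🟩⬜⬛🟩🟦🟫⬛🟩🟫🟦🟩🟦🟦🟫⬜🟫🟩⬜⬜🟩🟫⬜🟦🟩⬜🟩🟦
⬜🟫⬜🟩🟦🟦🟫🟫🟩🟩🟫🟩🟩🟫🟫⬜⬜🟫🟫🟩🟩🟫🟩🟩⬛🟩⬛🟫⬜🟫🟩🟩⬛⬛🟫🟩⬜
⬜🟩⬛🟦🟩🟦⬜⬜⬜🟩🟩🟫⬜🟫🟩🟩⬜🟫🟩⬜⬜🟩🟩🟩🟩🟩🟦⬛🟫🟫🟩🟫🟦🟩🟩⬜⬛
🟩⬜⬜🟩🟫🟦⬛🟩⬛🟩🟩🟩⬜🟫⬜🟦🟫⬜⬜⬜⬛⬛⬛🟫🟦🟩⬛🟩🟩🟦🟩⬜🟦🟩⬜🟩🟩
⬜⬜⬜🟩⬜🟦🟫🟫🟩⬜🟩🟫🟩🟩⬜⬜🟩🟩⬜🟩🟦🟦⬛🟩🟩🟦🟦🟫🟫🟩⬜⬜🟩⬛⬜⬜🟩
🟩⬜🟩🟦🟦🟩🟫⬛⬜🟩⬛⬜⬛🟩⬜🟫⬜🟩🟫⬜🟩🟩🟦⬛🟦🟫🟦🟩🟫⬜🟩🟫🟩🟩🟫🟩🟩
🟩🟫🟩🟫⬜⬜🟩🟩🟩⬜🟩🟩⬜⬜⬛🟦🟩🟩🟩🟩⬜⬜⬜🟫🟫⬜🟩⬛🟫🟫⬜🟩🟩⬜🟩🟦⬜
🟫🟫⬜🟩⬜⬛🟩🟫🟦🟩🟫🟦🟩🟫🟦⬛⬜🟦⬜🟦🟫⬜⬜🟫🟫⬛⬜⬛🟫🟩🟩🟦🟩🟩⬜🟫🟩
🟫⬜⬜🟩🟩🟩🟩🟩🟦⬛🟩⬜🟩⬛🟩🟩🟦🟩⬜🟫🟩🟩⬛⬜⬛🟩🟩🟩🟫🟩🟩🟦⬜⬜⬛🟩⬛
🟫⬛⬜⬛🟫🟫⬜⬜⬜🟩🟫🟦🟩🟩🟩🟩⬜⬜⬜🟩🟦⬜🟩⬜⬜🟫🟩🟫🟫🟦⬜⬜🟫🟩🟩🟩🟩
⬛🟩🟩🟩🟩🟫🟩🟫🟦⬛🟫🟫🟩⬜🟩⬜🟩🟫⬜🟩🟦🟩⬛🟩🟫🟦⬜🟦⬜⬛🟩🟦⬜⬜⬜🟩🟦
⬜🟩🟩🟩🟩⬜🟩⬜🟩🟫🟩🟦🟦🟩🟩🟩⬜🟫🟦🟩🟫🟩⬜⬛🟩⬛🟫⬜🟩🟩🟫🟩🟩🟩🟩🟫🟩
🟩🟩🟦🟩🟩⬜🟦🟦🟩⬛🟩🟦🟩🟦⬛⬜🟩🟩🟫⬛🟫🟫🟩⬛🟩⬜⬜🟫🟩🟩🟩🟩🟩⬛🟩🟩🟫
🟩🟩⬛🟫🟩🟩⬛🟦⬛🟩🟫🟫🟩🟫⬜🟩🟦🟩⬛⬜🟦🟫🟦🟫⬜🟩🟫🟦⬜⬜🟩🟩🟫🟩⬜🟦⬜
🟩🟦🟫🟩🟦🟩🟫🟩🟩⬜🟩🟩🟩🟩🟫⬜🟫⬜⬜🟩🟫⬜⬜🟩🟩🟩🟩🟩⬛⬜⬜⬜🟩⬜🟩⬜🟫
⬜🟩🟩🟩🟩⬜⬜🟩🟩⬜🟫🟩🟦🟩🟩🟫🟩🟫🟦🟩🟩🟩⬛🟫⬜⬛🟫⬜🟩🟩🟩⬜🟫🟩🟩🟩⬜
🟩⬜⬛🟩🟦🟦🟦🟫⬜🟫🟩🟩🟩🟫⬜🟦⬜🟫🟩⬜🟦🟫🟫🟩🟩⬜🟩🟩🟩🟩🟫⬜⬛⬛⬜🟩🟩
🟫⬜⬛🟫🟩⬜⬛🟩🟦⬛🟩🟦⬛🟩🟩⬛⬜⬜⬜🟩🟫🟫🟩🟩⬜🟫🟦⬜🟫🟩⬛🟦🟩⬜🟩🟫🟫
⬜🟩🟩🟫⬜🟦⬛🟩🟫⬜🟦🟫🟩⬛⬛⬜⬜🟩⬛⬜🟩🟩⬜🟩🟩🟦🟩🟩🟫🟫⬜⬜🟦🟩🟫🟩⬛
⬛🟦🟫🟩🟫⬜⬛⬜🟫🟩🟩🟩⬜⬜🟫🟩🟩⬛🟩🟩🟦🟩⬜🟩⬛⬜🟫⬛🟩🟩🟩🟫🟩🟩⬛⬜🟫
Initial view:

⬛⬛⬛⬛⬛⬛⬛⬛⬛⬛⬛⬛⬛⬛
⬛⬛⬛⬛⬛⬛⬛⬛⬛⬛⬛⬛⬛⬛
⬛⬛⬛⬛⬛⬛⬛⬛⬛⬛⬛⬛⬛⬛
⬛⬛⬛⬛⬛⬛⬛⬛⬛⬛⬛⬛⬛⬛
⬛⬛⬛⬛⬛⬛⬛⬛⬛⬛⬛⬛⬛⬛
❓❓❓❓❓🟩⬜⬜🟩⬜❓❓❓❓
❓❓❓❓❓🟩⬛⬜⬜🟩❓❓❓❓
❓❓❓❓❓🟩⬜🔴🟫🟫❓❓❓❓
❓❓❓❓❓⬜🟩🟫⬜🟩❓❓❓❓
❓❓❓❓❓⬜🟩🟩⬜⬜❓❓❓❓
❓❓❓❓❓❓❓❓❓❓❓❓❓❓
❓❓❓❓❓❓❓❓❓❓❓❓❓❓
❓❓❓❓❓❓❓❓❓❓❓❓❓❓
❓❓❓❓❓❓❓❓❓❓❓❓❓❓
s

⬛⬛⬛⬛⬛⬛⬛⬛⬛⬛⬛⬛⬛⬛
⬛⬛⬛⬛⬛⬛⬛⬛⬛⬛⬛⬛⬛⬛
⬛⬛⬛⬛⬛⬛⬛⬛⬛⬛⬛⬛⬛⬛
⬛⬛⬛⬛⬛⬛⬛⬛⬛⬛⬛⬛⬛⬛
❓❓❓❓❓🟩⬜⬜🟩⬜❓❓❓❓
❓❓❓❓❓🟩⬛⬜⬜🟩❓❓❓❓
❓❓❓❓❓🟩⬜⬜🟫🟫❓❓❓❓
❓❓❓❓❓⬜🟩🔴⬜🟩❓❓❓❓
❓❓❓❓❓⬜🟩🟩⬜⬜❓❓❓❓
❓❓❓❓❓🟦🟩🟩🟫🟩❓❓❓❓
❓❓❓❓❓❓❓❓❓❓❓❓❓❓
❓❓❓❓❓❓❓❓❓❓❓❓❓❓
❓❓❓❓❓❓❓❓❓❓❓❓❓❓
❓❓❓❓❓❓❓❓❓❓❓❓❓❓

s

⬛⬛⬛⬛⬛⬛⬛⬛⬛⬛⬛⬛⬛⬛
⬛⬛⬛⬛⬛⬛⬛⬛⬛⬛⬛⬛⬛⬛
⬛⬛⬛⬛⬛⬛⬛⬛⬛⬛⬛⬛⬛⬛
❓❓❓❓❓🟩⬜⬜🟩⬜❓❓❓❓
❓❓❓❓❓🟩⬛⬜⬜🟩❓❓❓❓
❓❓❓❓❓🟩⬜⬜🟫🟫❓❓❓❓
❓❓❓❓❓⬜🟩🟫⬜🟩❓❓❓❓
❓❓❓❓❓⬜🟩🔴⬜⬜❓❓❓❓
❓❓❓❓❓🟦🟩🟩🟫🟩❓❓❓❓
❓❓❓❓❓🟦⬜🟩⬜⬜❓❓❓❓
❓❓❓❓❓❓❓❓❓❓❓❓❓❓
❓❓❓❓❓❓❓❓❓❓❓❓❓❓
❓❓❓❓❓❓❓❓❓❓❓❓❓❓
❓❓❓❓❓❓❓❓❓❓❓❓❓❓

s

⬛⬛⬛⬛⬛⬛⬛⬛⬛⬛⬛⬛⬛⬛
⬛⬛⬛⬛⬛⬛⬛⬛⬛⬛⬛⬛⬛⬛
❓❓❓❓❓🟩⬜⬜🟩⬜❓❓❓❓
❓❓❓❓❓🟩⬛⬜⬜🟩❓❓❓❓
❓❓❓❓❓🟩⬜⬜🟫🟫❓❓❓❓
❓❓❓❓❓⬜🟩🟫⬜🟩❓❓❓❓
❓❓❓❓❓⬜🟩🟩⬜⬜❓❓❓❓
❓❓❓❓❓🟦🟩🔴🟫🟩❓❓❓❓
❓❓❓❓❓🟦⬜🟩⬜⬜❓❓❓❓
❓❓❓❓❓🟫🟩🟩🟩🟫❓❓❓❓
❓❓❓❓❓❓❓❓❓❓❓❓❓❓
❓❓❓❓❓❓❓❓❓❓❓❓❓❓
❓❓❓❓❓❓❓❓❓❓❓❓❓❓
❓❓❓❓❓❓❓❓❓❓❓❓❓❓

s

⬛⬛⬛⬛⬛⬛⬛⬛⬛⬛⬛⬛⬛⬛
❓❓❓❓❓🟩⬜⬜🟩⬜❓❓❓❓
❓❓❓❓❓🟩⬛⬜⬜🟩❓❓❓❓
❓❓❓❓❓🟩⬜⬜🟫🟫❓❓❓❓
❓❓❓❓❓⬜🟩🟫⬜🟩❓❓❓❓
❓❓❓❓❓⬜🟩🟩⬜⬜❓❓❓❓
❓❓❓❓❓🟦🟩🟩🟫🟩❓❓❓❓
❓❓❓❓❓🟦⬜🔴⬜⬜❓❓❓❓
❓❓❓❓❓🟫🟩🟩🟩🟫❓❓❓❓
❓❓❓❓❓🟩⬜⬜🟩⬜❓❓❓❓
❓❓❓❓❓❓❓❓❓❓❓❓❓❓
❓❓❓❓❓❓❓❓❓❓❓❓❓❓
❓❓❓❓❓❓❓❓❓❓❓❓❓❓
❓❓❓❓❓❓❓❓❓❓❓❓❓❓

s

❓❓❓❓❓🟩⬜⬜🟩⬜❓❓❓❓
❓❓❓❓❓🟩⬛⬜⬜🟩❓❓❓❓
❓❓❓❓❓🟩⬜⬜🟫🟫❓❓❓❓
❓❓❓❓❓⬜🟩🟫⬜🟩❓❓❓❓
❓❓❓❓❓⬜🟩🟩⬜⬜❓❓❓❓
❓❓❓❓❓🟦🟩🟩🟫🟩❓❓❓❓
❓❓❓❓❓🟦⬜🟩⬜⬜❓❓❓❓
❓❓❓❓❓🟫🟩🔴🟩🟫❓❓❓❓
❓❓❓❓❓🟩⬜⬜🟩⬜❓❓❓❓
❓❓❓❓❓🟫🟫🟩🟫⬛❓❓❓❓
❓❓❓❓❓❓❓❓❓❓❓❓❓❓
❓❓❓❓❓❓❓❓❓❓❓❓❓❓
❓❓❓❓❓❓❓❓❓❓❓❓❓❓
❓❓❓❓❓❓❓❓❓❓❓❓❓❓

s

❓❓❓❓❓🟩⬛⬜⬜🟩❓❓❓❓
❓❓❓❓❓🟩⬜⬜🟫🟫❓❓❓❓
❓❓❓❓❓⬜🟩🟫⬜🟩❓❓❓❓
❓❓❓❓❓⬜🟩🟩⬜⬜❓❓❓❓
❓❓❓❓❓🟦🟩🟩🟫🟩❓❓❓❓
❓❓❓❓❓🟦⬜🟩⬜⬜❓❓❓❓
❓❓❓❓❓🟫🟩🟩🟩🟫❓❓❓❓
❓❓❓❓❓🟩⬜🔴🟩⬜❓❓❓❓
❓❓❓❓❓🟫🟫🟩🟫⬛❓❓❓❓
❓❓❓❓❓⬜🟫⬛🟩🟩❓❓❓❓
❓❓❓❓❓❓❓❓❓❓❓❓❓❓
❓❓❓❓❓❓❓❓❓❓❓❓❓❓
❓❓❓❓❓❓❓❓❓❓❓❓❓❓
❓❓❓❓❓❓❓❓❓❓❓❓❓❓

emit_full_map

🟩⬜⬜🟩⬜
🟩⬛⬜⬜🟩
🟩⬜⬜🟫🟫
⬜🟩🟫⬜🟩
⬜🟩🟩⬜⬜
🟦🟩🟩🟫🟩
🟦⬜🟩⬜⬜
🟫🟩🟩🟩🟫
🟩⬜🔴🟩⬜
🟫🟫🟩🟫⬛
⬜🟫⬛🟩🟩

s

❓❓❓❓❓🟩⬜⬜🟫🟫❓❓❓❓
❓❓❓❓❓⬜🟩🟫⬜🟩❓❓❓❓
❓❓❓❓❓⬜🟩🟩⬜⬜❓❓❓❓
❓❓❓❓❓🟦🟩🟩🟫🟩❓❓❓❓
❓❓❓❓❓🟦⬜🟩⬜⬜❓❓❓❓
❓❓❓❓❓🟫🟩🟩🟩🟫❓❓❓❓
❓❓❓❓❓🟩⬜⬜🟩⬜❓❓❓❓
❓❓❓❓❓🟫🟫🔴🟫⬛❓❓❓❓
❓❓❓❓❓⬜🟫⬛🟩🟩❓❓❓❓
❓❓❓❓❓⬜🟩🟩🟦🟦❓❓❓❓
❓❓❓❓❓❓❓❓❓❓❓❓❓❓
❓❓❓❓❓❓❓❓❓❓❓❓❓❓
❓❓❓❓❓❓❓❓❓❓❓❓❓❓
❓❓❓❓❓❓❓❓❓❓❓❓❓❓

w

❓❓❓❓❓❓🟩⬜⬜🟫🟫❓❓❓
❓❓❓❓❓❓⬜🟩🟫⬜🟩❓❓❓
❓❓❓❓❓❓⬜🟩🟩⬜⬜❓❓❓
❓❓❓❓❓❓🟦🟩🟩🟫🟩❓❓❓
❓❓❓❓❓❓🟦⬜🟩⬜⬜❓❓❓
❓❓❓❓❓🟩🟫🟩🟩🟩🟫❓❓❓
❓❓❓❓❓🟫🟩⬜⬜🟩⬜❓❓❓
❓❓❓❓❓🟩🟫🔴🟩🟫⬛❓❓❓
❓❓❓❓❓🟫⬜🟫⬛🟩🟩❓❓❓
❓❓❓❓❓⬜⬜🟩🟩🟦🟦❓❓❓
❓❓❓❓❓❓❓❓❓❓❓❓❓❓
❓❓❓❓❓❓❓❓❓❓❓❓❓❓
❓❓❓❓❓❓❓❓❓❓❓❓❓❓
❓❓❓❓❓❓❓❓❓❓❓❓❓❓

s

❓❓❓❓❓❓⬜🟩🟫⬜🟩❓❓❓
❓❓❓❓❓❓⬜🟩🟩⬜⬜❓❓❓
❓❓❓❓❓❓🟦🟩🟩🟫🟩❓❓❓
❓❓❓❓❓❓🟦⬜🟩⬜⬜❓❓❓
❓❓❓❓❓🟩🟫🟩🟩🟩🟫❓❓❓
❓❓❓❓❓🟫🟩⬜⬜🟩⬜❓❓❓
❓❓❓❓❓🟩🟫🟫🟩🟫⬛❓❓❓
❓❓❓❓❓🟫⬜🔴⬛🟩🟩❓❓❓
❓❓❓❓❓⬜⬜🟩🟩🟦🟦❓❓❓
❓❓❓❓❓⬜🟫🟩⬜⬜❓❓❓❓
❓❓❓❓❓❓❓❓❓❓❓❓❓❓
❓❓❓❓❓❓❓❓❓❓❓❓❓❓
❓❓❓❓❓❓❓❓❓❓❓❓❓❓
❓❓❓❓❓❓❓❓❓❓❓❓❓❓

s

❓❓❓❓❓❓⬜🟩🟩⬜⬜❓❓❓
❓❓❓❓❓❓🟦🟩🟩🟫🟩❓❓❓
❓❓❓❓❓❓🟦⬜🟩⬜⬜❓❓❓
❓❓❓❓❓🟩🟫🟩🟩🟩🟫❓❓❓
❓❓❓❓❓🟫🟩⬜⬜🟩⬜❓❓❓
❓❓❓❓❓🟩🟫🟫🟩🟫⬛❓❓❓
❓❓❓❓❓🟫⬜🟫⬛🟩🟩❓❓❓
❓❓❓❓❓⬜⬜🔴🟩🟦🟦❓❓❓
❓❓❓❓❓⬜🟫🟩⬜⬜❓❓❓❓
❓❓❓❓❓⬛🟩⬛🟫⬜❓❓❓❓
❓❓❓❓❓❓❓❓❓❓❓❓❓❓
❓❓❓❓❓❓❓❓❓❓❓❓❓❓
❓❓❓❓❓❓❓❓❓❓❓❓❓❓
❓❓❓❓❓❓❓❓❓❓❓❓❓❓

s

❓❓❓❓❓❓🟦🟩🟩🟫🟩❓❓❓
❓❓❓❓❓❓🟦⬜🟩⬜⬜❓❓❓
❓❓❓❓❓🟩🟫🟩🟩🟩🟫❓❓❓
❓❓❓❓❓🟫🟩⬜⬜🟩⬜❓❓❓
❓❓❓❓❓🟩🟫🟫🟩🟫⬛❓❓❓
❓❓❓❓❓🟫⬜🟫⬛🟩🟩❓❓❓
❓❓❓❓❓⬜⬜🟩🟩🟦🟦❓❓❓
❓❓❓❓❓⬜🟫🔴⬜⬜❓❓❓❓
❓❓❓❓❓⬛🟩⬛🟫⬜❓❓❓❓
❓❓❓❓❓🟩🟩🟦⬛🟫❓❓❓❓
❓❓❓❓❓❓❓❓❓❓❓❓❓❓
❓❓❓❓❓❓❓❓❓❓❓❓❓❓
❓❓❓❓❓❓❓❓❓❓❓❓❓❓
❓❓❓❓❓❓❓❓❓❓❓❓❓❓

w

❓❓❓❓❓❓❓🟦🟩🟩🟫🟩❓❓
❓❓❓❓❓❓❓🟦⬜🟩⬜⬜❓❓
❓❓❓❓❓❓🟩🟫🟩🟩🟩🟫❓❓
❓❓❓❓❓❓🟫🟩⬜⬜🟩⬜❓❓
❓❓❓❓❓❓🟩🟫🟫🟩🟫⬛❓❓
❓❓❓❓❓🟩🟫⬜🟫⬛🟩🟩❓❓
❓❓❓❓❓🟫⬜⬜🟩🟩🟦🟦❓❓
❓❓❓❓❓🟫⬜🔴🟩⬜⬜❓❓❓
❓❓❓❓❓🟩⬛🟩⬛🟫⬜❓❓❓
❓❓❓❓❓🟩🟩🟩🟦⬛🟫❓❓❓
❓❓❓❓❓❓❓❓❓❓❓❓❓❓
❓❓❓❓❓❓❓❓❓❓❓❓❓❓
❓❓❓❓❓❓❓❓❓❓❓❓❓❓
❓❓❓❓❓❓❓❓❓❓❓❓❓❓

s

❓❓❓❓❓❓❓🟦⬜🟩⬜⬜❓❓
❓❓❓❓❓❓🟩🟫🟩🟩🟩🟫❓❓
❓❓❓❓❓❓🟫🟩⬜⬜🟩⬜❓❓
❓❓❓❓❓❓🟩🟫🟫🟩🟫⬛❓❓
❓❓❓❓❓🟩🟫⬜🟫⬛🟩🟩❓❓
❓❓❓❓❓🟫⬜⬜🟩🟩🟦🟦❓❓
❓❓❓❓❓🟫⬜🟫🟩⬜⬜❓❓❓
❓❓❓❓❓🟩⬛🔴⬛🟫⬜❓❓❓
❓❓❓❓❓🟩🟩🟩🟦⬛🟫❓❓❓
❓❓❓❓❓🟫🟦🟩⬛🟩❓❓❓❓
❓❓❓❓❓❓❓❓❓❓❓❓❓❓
❓❓❓❓❓❓❓❓❓❓❓❓❓❓
❓❓❓❓❓❓❓❓❓❓❓❓❓❓
❓❓❓❓❓❓❓❓❓❓❓❓❓❓

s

❓❓❓❓❓❓🟩🟫🟩🟩🟩🟫❓❓
❓❓❓❓❓❓🟫🟩⬜⬜🟩⬜❓❓
❓❓❓❓❓❓🟩🟫🟫🟩🟫⬛❓❓
❓❓❓❓❓🟩🟫⬜🟫⬛🟩🟩❓❓
❓❓❓❓❓🟫⬜⬜🟩🟩🟦🟦❓❓
❓❓❓❓❓🟫⬜🟫🟩⬜⬜❓❓❓
❓❓❓❓❓🟩⬛🟩⬛🟫⬜❓❓❓
❓❓❓❓❓🟩🟩🔴🟦⬛🟫❓❓❓
❓❓❓❓❓🟫🟦🟩⬛🟩❓❓❓❓
❓❓❓❓❓🟩🟩🟦🟦🟫❓❓❓❓
❓❓❓❓❓❓❓❓❓❓❓❓❓❓
❓❓❓❓❓❓❓❓❓❓❓❓❓❓
❓❓❓❓❓❓❓❓❓❓❓❓❓❓
❓❓❓❓❓❓❓❓❓❓❓❓❓❓

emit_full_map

❓❓🟩⬜⬜🟩⬜
❓❓🟩⬛⬜⬜🟩
❓❓🟩⬜⬜🟫🟫
❓❓⬜🟩🟫⬜🟩
❓❓⬜🟩🟩⬜⬜
❓❓🟦🟩🟩🟫🟩
❓❓🟦⬜🟩⬜⬜
❓🟩🟫🟩🟩🟩🟫
❓🟫🟩⬜⬜🟩⬜
❓🟩🟫🟫🟩🟫⬛
🟩🟫⬜🟫⬛🟩🟩
🟫⬜⬜🟩🟩🟦🟦
🟫⬜🟫🟩⬜⬜❓
🟩⬛🟩⬛🟫⬜❓
🟩🟩🔴🟦⬛🟫❓
🟫🟦🟩⬛🟩❓❓
🟩🟩🟦🟦🟫❓❓

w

❓❓❓❓❓❓❓🟩🟫🟩🟩🟩🟫❓
❓❓❓❓❓❓❓🟫🟩⬜⬜🟩⬜❓
❓❓❓❓❓❓❓🟩🟫🟫🟩🟫⬛❓
❓❓❓❓❓❓🟩🟫⬜🟫⬛🟩🟩❓
❓❓❓❓❓❓🟫⬜⬜🟩🟩🟦🟦❓
❓❓❓❓❓🟦🟫⬜🟫🟩⬜⬜❓❓
❓❓❓❓❓🟩🟩⬛🟩⬛🟫⬜❓❓
❓❓❓❓❓🟩🟩🔴🟩🟦⬛🟫❓❓
❓❓❓❓❓⬛🟫🟦🟩⬛🟩❓❓❓
❓❓❓❓❓⬛🟩🟩🟦🟦🟫❓❓❓
❓❓❓❓❓❓❓❓❓❓❓❓❓❓
❓❓❓❓❓❓❓❓❓❓❓❓❓❓
❓❓❓❓❓❓❓❓❓❓❓❓❓❓
❓❓❓❓❓❓❓❓❓❓❓❓❓❓

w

❓❓❓❓❓❓❓❓🟩🟫🟩🟩🟩🟫
❓❓❓❓❓❓❓❓🟫🟩⬜⬜🟩⬜
❓❓❓❓❓❓❓❓🟩🟫🟫🟩🟫⬛
❓❓❓❓❓❓❓🟩🟫⬜🟫⬛🟩🟩
❓❓❓❓❓❓❓🟫⬜⬜🟩🟩🟦🟦
❓❓❓❓❓🟦🟦🟫⬜🟫🟩⬜⬜❓
❓❓❓❓❓🟫🟩🟩⬛🟩⬛🟫⬜❓
❓❓❓❓❓🟩🟩🔴🟩🟩🟦⬛🟫❓
❓❓❓❓❓⬛⬛🟫🟦🟩⬛🟩❓❓
❓❓❓❓❓🟦⬛🟩🟩🟦🟦🟫❓❓
❓❓❓❓❓❓❓❓❓❓❓❓❓❓
❓❓❓❓❓❓❓❓❓❓❓❓❓❓
❓❓❓❓❓❓❓❓❓❓❓❓❓❓
❓❓❓❓❓❓❓❓❓❓❓❓❓❓

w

❓❓❓❓❓❓❓❓❓🟩🟫🟩🟩🟩
❓❓❓❓❓❓❓❓❓🟫🟩⬜⬜🟩
❓❓❓❓❓❓❓❓❓🟩🟫🟫🟩🟫
❓❓❓❓❓❓❓❓🟩🟫⬜🟫⬛🟩
❓❓❓❓❓❓❓❓🟫⬜⬜🟩🟩🟦
❓❓❓❓❓🟩🟦🟦🟫⬜🟫🟩⬜⬜
❓❓❓❓❓🟩🟫🟩🟩⬛🟩⬛🟫⬜
❓❓❓❓❓⬜🟩🔴🟩🟩🟩🟦⬛🟫
❓❓❓❓❓⬛⬛⬛🟫🟦🟩⬛🟩❓
❓❓❓❓❓🟦🟦⬛🟩🟩🟦🟦🟫❓
❓❓❓❓❓❓❓❓❓❓❓❓❓❓
❓❓❓❓❓❓❓❓❓❓❓❓❓❓
❓❓❓❓❓❓❓❓❓❓❓❓❓❓
❓❓❓❓❓❓❓❓❓❓❓❓❓❓

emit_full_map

❓❓❓❓❓🟩⬜⬜🟩⬜
❓❓❓❓❓🟩⬛⬜⬜🟩
❓❓❓❓❓🟩⬜⬜🟫🟫
❓❓❓❓❓⬜🟩🟫⬜🟩
❓❓❓❓❓⬜🟩🟩⬜⬜
❓❓❓❓❓🟦🟩🟩🟫🟩
❓❓❓❓❓🟦⬜🟩⬜⬜
❓❓❓❓🟩🟫🟩🟩🟩🟫
❓❓❓❓🟫🟩⬜⬜🟩⬜
❓❓❓❓🟩🟫🟫🟩🟫⬛
❓❓❓🟩🟫⬜🟫⬛🟩🟩
❓❓❓🟫⬜⬜🟩🟩🟦🟦
🟩🟦🟦🟫⬜🟫🟩⬜⬜❓
🟩🟫🟩🟩⬛🟩⬛🟫⬜❓
⬜🟩🔴🟩🟩🟩🟦⬛🟫❓
⬛⬛⬛🟫🟦🟩⬛🟩❓❓
🟦🟦⬛🟩🟩🟦🟦🟫❓❓


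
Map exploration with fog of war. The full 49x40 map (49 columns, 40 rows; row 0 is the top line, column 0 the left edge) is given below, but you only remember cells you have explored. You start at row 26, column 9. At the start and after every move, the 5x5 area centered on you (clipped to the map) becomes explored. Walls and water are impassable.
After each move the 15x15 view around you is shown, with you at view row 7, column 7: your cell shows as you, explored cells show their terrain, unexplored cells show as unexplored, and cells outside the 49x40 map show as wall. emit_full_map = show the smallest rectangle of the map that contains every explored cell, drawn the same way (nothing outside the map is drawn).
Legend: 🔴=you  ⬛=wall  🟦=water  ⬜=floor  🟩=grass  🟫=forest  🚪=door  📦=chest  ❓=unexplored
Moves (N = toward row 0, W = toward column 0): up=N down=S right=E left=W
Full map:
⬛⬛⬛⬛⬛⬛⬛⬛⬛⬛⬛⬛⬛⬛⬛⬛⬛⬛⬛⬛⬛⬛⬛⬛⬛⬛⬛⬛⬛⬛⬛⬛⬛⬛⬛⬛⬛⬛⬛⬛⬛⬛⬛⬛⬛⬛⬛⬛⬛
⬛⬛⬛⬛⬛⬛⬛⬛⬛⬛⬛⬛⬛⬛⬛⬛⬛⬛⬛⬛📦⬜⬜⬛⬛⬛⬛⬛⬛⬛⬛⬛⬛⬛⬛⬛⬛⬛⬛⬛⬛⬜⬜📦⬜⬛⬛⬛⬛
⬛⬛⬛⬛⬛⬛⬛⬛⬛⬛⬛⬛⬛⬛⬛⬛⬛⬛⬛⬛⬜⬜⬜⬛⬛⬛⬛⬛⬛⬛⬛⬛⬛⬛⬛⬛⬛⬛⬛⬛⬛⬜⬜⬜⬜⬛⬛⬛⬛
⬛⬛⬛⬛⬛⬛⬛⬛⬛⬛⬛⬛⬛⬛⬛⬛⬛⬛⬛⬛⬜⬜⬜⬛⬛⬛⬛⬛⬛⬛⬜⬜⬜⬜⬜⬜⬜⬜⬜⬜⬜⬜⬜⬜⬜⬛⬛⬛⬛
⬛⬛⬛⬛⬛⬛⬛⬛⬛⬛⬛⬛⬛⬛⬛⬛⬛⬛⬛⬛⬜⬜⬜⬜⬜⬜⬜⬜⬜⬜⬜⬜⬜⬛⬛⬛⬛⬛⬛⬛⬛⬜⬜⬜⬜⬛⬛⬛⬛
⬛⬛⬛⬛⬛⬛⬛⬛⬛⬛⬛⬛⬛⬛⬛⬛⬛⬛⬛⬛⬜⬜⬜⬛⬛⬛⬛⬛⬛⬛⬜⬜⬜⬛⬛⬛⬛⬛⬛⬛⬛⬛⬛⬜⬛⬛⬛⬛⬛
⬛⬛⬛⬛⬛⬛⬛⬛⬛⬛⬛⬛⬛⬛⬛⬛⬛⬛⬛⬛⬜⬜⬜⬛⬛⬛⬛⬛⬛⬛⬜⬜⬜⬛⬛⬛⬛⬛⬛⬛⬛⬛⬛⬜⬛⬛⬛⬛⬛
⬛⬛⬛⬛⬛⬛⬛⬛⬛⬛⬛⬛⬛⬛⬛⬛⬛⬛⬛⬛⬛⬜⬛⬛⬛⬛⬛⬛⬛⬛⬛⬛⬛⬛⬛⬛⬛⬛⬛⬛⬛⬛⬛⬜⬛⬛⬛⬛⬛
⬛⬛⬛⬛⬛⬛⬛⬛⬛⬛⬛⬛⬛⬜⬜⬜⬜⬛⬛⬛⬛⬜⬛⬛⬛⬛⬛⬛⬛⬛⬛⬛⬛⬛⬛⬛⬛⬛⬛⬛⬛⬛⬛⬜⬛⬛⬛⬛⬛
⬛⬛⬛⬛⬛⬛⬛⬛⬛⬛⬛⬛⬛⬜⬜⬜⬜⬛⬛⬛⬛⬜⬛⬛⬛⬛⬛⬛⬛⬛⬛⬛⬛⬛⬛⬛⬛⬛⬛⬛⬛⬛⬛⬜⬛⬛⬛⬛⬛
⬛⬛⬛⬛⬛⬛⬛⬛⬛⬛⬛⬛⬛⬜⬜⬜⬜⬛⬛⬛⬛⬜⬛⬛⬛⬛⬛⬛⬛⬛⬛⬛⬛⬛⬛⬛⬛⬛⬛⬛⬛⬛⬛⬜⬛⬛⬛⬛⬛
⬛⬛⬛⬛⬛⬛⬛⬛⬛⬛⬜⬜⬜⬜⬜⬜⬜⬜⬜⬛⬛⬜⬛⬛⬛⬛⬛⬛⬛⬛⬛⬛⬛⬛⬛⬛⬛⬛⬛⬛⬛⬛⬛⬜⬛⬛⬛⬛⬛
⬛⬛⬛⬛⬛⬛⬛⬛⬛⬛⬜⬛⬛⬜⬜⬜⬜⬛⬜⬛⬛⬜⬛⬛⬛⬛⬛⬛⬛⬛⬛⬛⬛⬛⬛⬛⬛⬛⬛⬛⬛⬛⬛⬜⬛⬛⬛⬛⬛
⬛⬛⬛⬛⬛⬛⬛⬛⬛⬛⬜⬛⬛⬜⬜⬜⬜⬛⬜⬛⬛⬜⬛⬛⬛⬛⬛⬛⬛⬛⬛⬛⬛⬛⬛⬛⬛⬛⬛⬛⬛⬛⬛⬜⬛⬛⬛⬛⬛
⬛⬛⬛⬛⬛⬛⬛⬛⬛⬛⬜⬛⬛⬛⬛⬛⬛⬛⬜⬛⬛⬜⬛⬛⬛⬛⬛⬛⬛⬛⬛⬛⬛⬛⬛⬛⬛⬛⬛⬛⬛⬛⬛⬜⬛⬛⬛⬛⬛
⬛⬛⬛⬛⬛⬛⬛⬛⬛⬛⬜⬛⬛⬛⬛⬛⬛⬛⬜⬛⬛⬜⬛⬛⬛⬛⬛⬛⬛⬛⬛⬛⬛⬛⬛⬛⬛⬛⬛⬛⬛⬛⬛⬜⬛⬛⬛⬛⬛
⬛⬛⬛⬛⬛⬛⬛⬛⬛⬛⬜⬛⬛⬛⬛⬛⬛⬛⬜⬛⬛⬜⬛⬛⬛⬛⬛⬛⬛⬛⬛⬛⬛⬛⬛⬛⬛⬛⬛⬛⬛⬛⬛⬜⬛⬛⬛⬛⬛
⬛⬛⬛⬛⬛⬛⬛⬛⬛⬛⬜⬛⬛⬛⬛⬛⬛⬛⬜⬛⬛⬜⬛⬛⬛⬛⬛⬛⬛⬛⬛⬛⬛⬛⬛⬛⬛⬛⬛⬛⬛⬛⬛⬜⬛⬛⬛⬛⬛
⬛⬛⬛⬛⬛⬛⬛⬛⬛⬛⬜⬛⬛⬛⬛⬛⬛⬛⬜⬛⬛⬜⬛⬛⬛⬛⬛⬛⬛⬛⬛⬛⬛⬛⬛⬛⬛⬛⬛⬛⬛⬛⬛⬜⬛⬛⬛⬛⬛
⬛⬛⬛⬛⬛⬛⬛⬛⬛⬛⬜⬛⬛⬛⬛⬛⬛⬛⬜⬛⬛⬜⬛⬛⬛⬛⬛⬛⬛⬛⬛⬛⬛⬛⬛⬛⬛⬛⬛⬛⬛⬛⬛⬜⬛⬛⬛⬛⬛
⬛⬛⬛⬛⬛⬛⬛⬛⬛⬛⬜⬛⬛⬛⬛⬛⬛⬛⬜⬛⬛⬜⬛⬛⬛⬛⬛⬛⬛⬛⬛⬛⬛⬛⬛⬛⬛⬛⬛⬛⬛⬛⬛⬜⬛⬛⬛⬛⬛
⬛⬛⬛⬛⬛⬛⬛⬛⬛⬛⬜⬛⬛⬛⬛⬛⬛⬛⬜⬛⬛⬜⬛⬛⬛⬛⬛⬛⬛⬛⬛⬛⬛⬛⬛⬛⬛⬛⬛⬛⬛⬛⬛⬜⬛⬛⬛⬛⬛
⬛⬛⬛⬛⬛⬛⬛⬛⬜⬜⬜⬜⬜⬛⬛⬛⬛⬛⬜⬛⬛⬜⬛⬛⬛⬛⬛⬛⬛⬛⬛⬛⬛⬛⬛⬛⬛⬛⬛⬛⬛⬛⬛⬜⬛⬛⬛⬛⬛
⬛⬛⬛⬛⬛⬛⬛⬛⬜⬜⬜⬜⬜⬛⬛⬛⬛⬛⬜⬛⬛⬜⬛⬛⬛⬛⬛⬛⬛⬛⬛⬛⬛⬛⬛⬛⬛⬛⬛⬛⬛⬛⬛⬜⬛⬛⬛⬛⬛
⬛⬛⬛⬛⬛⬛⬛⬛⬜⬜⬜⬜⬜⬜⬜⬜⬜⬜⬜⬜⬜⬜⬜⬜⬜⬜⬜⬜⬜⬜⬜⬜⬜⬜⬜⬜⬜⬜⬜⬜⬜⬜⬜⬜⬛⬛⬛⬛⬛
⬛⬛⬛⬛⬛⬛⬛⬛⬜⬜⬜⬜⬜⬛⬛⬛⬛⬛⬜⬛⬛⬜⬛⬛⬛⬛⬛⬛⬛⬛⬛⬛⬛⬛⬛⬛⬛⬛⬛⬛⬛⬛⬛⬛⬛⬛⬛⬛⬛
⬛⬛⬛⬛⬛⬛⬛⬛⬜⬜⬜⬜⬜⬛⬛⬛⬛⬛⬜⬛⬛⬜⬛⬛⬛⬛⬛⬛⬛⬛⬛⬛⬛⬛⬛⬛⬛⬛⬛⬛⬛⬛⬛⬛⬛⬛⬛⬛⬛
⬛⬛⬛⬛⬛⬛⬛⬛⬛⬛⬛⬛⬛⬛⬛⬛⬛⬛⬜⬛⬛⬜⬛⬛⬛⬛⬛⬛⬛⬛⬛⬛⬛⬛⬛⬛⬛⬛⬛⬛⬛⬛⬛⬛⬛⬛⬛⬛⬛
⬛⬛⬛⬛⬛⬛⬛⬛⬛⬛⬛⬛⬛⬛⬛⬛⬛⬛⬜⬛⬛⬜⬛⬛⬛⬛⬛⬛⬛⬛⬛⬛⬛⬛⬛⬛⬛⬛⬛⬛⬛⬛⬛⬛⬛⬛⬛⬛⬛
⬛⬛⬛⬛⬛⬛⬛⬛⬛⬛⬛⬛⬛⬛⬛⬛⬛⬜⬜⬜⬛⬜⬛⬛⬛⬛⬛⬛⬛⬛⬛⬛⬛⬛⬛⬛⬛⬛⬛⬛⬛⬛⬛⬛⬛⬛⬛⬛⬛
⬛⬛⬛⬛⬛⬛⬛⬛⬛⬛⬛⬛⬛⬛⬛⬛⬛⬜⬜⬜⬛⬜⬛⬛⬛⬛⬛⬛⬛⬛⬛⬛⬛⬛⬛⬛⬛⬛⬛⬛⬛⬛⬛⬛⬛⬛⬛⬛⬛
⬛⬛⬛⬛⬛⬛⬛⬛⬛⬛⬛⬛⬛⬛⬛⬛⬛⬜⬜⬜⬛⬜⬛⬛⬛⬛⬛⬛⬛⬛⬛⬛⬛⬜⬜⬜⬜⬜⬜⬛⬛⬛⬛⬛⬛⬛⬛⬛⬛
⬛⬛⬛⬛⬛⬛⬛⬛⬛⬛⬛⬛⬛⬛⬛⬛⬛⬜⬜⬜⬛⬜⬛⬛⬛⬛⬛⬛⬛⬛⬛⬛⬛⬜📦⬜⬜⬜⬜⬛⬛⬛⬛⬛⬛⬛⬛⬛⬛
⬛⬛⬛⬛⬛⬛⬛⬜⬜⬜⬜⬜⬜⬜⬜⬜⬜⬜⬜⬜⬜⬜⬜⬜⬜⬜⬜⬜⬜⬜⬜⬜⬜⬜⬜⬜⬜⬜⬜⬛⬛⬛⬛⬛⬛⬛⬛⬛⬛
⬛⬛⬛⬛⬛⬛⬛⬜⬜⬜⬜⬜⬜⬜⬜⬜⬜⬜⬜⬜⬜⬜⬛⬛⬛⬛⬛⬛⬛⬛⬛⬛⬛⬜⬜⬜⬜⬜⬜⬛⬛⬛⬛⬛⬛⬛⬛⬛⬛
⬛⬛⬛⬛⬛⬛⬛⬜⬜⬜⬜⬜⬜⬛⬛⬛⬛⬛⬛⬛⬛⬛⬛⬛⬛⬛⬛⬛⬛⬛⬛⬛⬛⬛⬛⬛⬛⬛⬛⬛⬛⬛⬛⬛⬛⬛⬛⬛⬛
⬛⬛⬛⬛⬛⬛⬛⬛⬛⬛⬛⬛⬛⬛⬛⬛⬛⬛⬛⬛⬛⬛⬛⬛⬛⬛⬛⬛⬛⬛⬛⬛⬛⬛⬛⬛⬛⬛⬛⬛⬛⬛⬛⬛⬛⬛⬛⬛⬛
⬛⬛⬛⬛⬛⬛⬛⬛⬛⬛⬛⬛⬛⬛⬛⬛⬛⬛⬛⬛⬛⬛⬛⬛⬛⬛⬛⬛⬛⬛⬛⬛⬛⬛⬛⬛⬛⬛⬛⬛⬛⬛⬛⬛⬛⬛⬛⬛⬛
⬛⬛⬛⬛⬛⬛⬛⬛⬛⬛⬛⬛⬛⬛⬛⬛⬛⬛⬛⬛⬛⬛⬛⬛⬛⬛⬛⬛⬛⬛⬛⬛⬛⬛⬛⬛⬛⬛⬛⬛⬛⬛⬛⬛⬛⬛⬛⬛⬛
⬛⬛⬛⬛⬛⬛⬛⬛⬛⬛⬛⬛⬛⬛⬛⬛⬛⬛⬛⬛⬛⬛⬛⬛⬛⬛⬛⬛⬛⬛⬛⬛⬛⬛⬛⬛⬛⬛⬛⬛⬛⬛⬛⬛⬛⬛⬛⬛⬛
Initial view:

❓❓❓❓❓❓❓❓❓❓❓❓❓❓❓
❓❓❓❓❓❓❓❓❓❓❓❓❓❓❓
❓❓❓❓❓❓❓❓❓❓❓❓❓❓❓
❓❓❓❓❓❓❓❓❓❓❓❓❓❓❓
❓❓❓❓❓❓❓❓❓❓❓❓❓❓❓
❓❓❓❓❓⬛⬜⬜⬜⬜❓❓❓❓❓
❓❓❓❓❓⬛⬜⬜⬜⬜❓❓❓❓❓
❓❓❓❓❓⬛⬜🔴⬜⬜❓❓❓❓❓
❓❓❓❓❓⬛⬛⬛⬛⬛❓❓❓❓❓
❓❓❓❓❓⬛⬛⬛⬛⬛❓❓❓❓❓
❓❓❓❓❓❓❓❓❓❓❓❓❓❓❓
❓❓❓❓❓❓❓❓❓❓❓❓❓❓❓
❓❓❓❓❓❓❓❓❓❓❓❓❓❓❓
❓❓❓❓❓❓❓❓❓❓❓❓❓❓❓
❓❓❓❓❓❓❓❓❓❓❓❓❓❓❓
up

❓❓❓❓❓❓❓❓❓❓❓❓❓❓❓
❓❓❓❓❓❓❓❓❓❓❓❓❓❓❓
❓❓❓❓❓❓❓❓❓❓❓❓❓❓❓
❓❓❓❓❓❓❓❓❓❓❓❓❓❓❓
❓❓❓❓❓❓❓❓❓❓❓❓❓❓❓
❓❓❓❓❓⬛⬜⬜⬜⬜❓❓❓❓❓
❓❓❓❓❓⬛⬜⬜⬜⬜❓❓❓❓❓
❓❓❓❓❓⬛⬜🔴⬜⬜❓❓❓❓❓
❓❓❓❓❓⬛⬜⬜⬜⬜❓❓❓❓❓
❓❓❓❓❓⬛⬛⬛⬛⬛❓❓❓❓❓
❓❓❓❓❓⬛⬛⬛⬛⬛❓❓❓❓❓
❓❓❓❓❓❓❓❓❓❓❓❓❓❓❓
❓❓❓❓❓❓❓❓❓❓❓❓❓❓❓
❓❓❓❓❓❓❓❓❓❓❓❓❓❓❓
❓❓❓❓❓❓❓❓❓❓❓❓❓❓❓

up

❓❓❓❓❓❓❓❓❓❓❓❓❓❓❓
❓❓❓❓❓❓❓❓❓❓❓❓❓❓❓
❓❓❓❓❓❓❓❓❓❓❓❓❓❓❓
❓❓❓❓❓❓❓❓❓❓❓❓❓❓❓
❓❓❓❓❓❓❓❓❓❓❓❓❓❓❓
❓❓❓❓❓⬛⬜⬜⬜⬜❓❓❓❓❓
❓❓❓❓❓⬛⬜⬜⬜⬜❓❓❓❓❓
❓❓❓❓❓⬛⬜🔴⬜⬜❓❓❓❓❓
❓❓❓❓❓⬛⬜⬜⬜⬜❓❓❓❓❓
❓❓❓❓❓⬛⬜⬜⬜⬜❓❓❓❓❓
❓❓❓❓❓⬛⬛⬛⬛⬛❓❓❓❓❓
❓❓❓❓❓⬛⬛⬛⬛⬛❓❓❓❓❓
❓❓❓❓❓❓❓❓❓❓❓❓❓❓❓
❓❓❓❓❓❓❓❓❓❓❓❓❓❓❓
❓❓❓❓❓❓❓❓❓❓❓❓❓❓❓

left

❓❓❓❓❓❓❓❓❓❓❓❓❓❓❓
❓❓❓❓❓❓❓❓❓❓❓❓❓❓❓
❓❓❓❓❓❓❓❓❓❓❓❓❓❓❓
❓❓❓❓❓❓❓❓❓❓❓❓❓❓❓
❓❓❓❓❓❓❓❓❓❓❓❓❓❓❓
❓❓❓❓❓⬛⬛⬜⬜⬜⬜❓❓❓❓
❓❓❓❓❓⬛⬛⬜⬜⬜⬜❓❓❓❓
❓❓❓❓❓⬛⬛🔴⬜⬜⬜❓❓❓❓
❓❓❓❓❓⬛⬛⬜⬜⬜⬜❓❓❓❓
❓❓❓❓❓⬛⬛⬜⬜⬜⬜❓❓❓❓
❓❓❓❓❓❓⬛⬛⬛⬛⬛❓❓❓❓
❓❓❓❓❓❓⬛⬛⬛⬛⬛❓❓❓❓
❓❓❓❓❓❓❓❓❓❓❓❓❓❓❓
❓❓❓❓❓❓❓❓❓❓❓❓❓❓❓
❓❓❓❓❓❓❓❓❓❓❓❓❓❓❓

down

❓❓❓❓❓❓❓❓❓❓❓❓❓❓❓
❓❓❓❓❓❓❓❓❓❓❓❓❓❓❓
❓❓❓❓❓❓❓❓❓❓❓❓❓❓❓
❓❓❓❓❓❓❓❓❓❓❓❓❓❓❓
❓❓❓❓❓⬛⬛⬜⬜⬜⬜❓❓❓❓
❓❓❓❓❓⬛⬛⬜⬜⬜⬜❓❓❓❓
❓❓❓❓❓⬛⬛⬜⬜⬜⬜❓❓❓❓
❓❓❓❓❓⬛⬛🔴⬜⬜⬜❓❓❓❓
❓❓❓❓❓⬛⬛⬜⬜⬜⬜❓❓❓❓
❓❓❓❓❓⬛⬛⬛⬛⬛⬛❓❓❓❓
❓❓❓❓❓❓⬛⬛⬛⬛⬛❓❓❓❓
❓❓❓❓❓❓❓❓❓❓❓❓❓❓❓
❓❓❓❓❓❓❓❓❓❓❓❓❓❓❓
❓❓❓❓❓❓❓❓❓❓❓❓❓❓❓
❓❓❓❓❓❓❓❓❓❓❓❓❓❓❓

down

❓❓❓❓❓❓❓❓❓❓❓❓❓❓❓
❓❓❓❓❓❓❓❓❓❓❓❓❓❓❓
❓❓❓❓❓❓❓❓❓❓❓❓❓❓❓
❓❓❓❓❓⬛⬛⬜⬜⬜⬜❓❓❓❓
❓❓❓❓❓⬛⬛⬜⬜⬜⬜❓❓❓❓
❓❓❓❓❓⬛⬛⬜⬜⬜⬜❓❓❓❓
❓❓❓❓❓⬛⬛⬜⬜⬜⬜❓❓❓❓
❓❓❓❓❓⬛⬛🔴⬜⬜⬜❓❓❓❓
❓❓❓❓❓⬛⬛⬛⬛⬛⬛❓❓❓❓
❓❓❓❓❓⬛⬛⬛⬛⬛⬛❓❓❓❓
❓❓❓❓❓❓❓❓❓❓❓❓❓❓❓
❓❓❓❓❓❓❓❓❓❓❓❓❓❓❓
❓❓❓❓❓❓❓❓❓❓❓❓❓❓❓
❓❓❓❓❓❓❓❓❓❓❓❓❓❓❓
❓❓❓❓❓❓❓❓❓❓❓❓❓❓❓

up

❓❓❓❓❓❓❓❓❓❓❓❓❓❓❓
❓❓❓❓❓❓❓❓❓❓❓❓❓❓❓
❓❓❓❓❓❓❓❓❓❓❓❓❓❓❓
❓❓❓❓❓❓❓❓❓❓❓❓❓❓❓
❓❓❓❓❓⬛⬛⬜⬜⬜⬜❓❓❓❓
❓❓❓❓❓⬛⬛⬜⬜⬜⬜❓❓❓❓
❓❓❓❓❓⬛⬛⬜⬜⬜⬜❓❓❓❓
❓❓❓❓❓⬛⬛🔴⬜⬜⬜❓❓❓❓
❓❓❓❓❓⬛⬛⬜⬜⬜⬜❓❓❓❓
❓❓❓❓❓⬛⬛⬛⬛⬛⬛❓❓❓❓
❓❓❓❓❓⬛⬛⬛⬛⬛⬛❓❓❓❓
❓❓❓❓❓❓❓❓❓❓❓❓❓❓❓
❓❓❓❓❓❓❓❓❓❓❓❓❓❓❓
❓❓❓❓❓❓❓❓❓❓❓❓❓❓❓
❓❓❓❓❓❓❓❓❓❓❓❓❓❓❓

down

❓❓❓❓❓❓❓❓❓❓❓❓❓❓❓
❓❓❓❓❓❓❓❓❓❓❓❓❓❓❓
❓❓❓❓❓❓❓❓❓❓❓❓❓❓❓
❓❓❓❓❓⬛⬛⬜⬜⬜⬜❓❓❓❓
❓❓❓❓❓⬛⬛⬜⬜⬜⬜❓❓❓❓
❓❓❓❓❓⬛⬛⬜⬜⬜⬜❓❓❓❓
❓❓❓❓❓⬛⬛⬜⬜⬜⬜❓❓❓❓
❓❓❓❓❓⬛⬛🔴⬜⬜⬜❓❓❓❓
❓❓❓❓❓⬛⬛⬛⬛⬛⬛❓❓❓❓
❓❓❓❓❓⬛⬛⬛⬛⬛⬛❓❓❓❓
❓❓❓❓❓❓❓❓❓❓❓❓❓❓❓
❓❓❓❓❓❓❓❓❓❓❓❓❓❓❓
❓❓❓❓❓❓❓❓❓❓❓❓❓❓❓
❓❓❓❓❓❓❓❓❓❓❓❓❓❓❓
❓❓❓❓❓❓❓❓❓❓❓❓❓❓❓

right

❓❓❓❓❓❓❓❓❓❓❓❓❓❓❓
❓❓❓❓❓❓❓❓❓❓❓❓❓❓❓
❓❓❓❓❓❓❓❓❓❓❓❓❓❓❓
❓❓❓❓⬛⬛⬜⬜⬜⬜❓❓❓❓❓
❓❓❓❓⬛⬛⬜⬜⬜⬜❓❓❓❓❓
❓❓❓❓⬛⬛⬜⬜⬜⬜❓❓❓❓❓
❓❓❓❓⬛⬛⬜⬜⬜⬜❓❓❓❓❓
❓❓❓❓⬛⬛⬜🔴⬜⬜❓❓❓❓❓
❓❓❓❓⬛⬛⬛⬛⬛⬛❓❓❓❓❓
❓❓❓❓⬛⬛⬛⬛⬛⬛❓❓❓❓❓
❓❓❓❓❓❓❓❓❓❓❓❓❓❓❓
❓❓❓❓❓❓❓❓❓❓❓❓❓❓❓
❓❓❓❓❓❓❓❓❓❓❓❓❓❓❓
❓❓❓❓❓❓❓❓❓❓❓❓❓❓❓
❓❓❓❓❓❓❓❓❓❓❓❓❓❓❓

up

❓❓❓❓❓❓❓❓❓❓❓❓❓❓❓
❓❓❓❓❓❓❓❓❓❓❓❓❓❓❓
❓❓❓❓❓❓❓❓❓❓❓❓❓❓❓
❓❓❓❓❓❓❓❓❓❓❓❓❓❓❓
❓❓❓❓⬛⬛⬜⬜⬜⬜❓❓❓❓❓
❓❓❓❓⬛⬛⬜⬜⬜⬜❓❓❓❓❓
❓❓❓❓⬛⬛⬜⬜⬜⬜❓❓❓❓❓
❓❓❓❓⬛⬛⬜🔴⬜⬜❓❓❓❓❓
❓❓❓❓⬛⬛⬜⬜⬜⬜❓❓❓❓❓
❓❓❓❓⬛⬛⬛⬛⬛⬛❓❓❓❓❓
❓❓❓❓⬛⬛⬛⬛⬛⬛❓❓❓❓❓
❓❓❓❓❓❓❓❓❓❓❓❓❓❓❓
❓❓❓❓❓❓❓❓❓❓❓❓❓❓❓
❓❓❓❓❓❓❓❓❓❓❓❓❓❓❓
❓❓❓❓❓❓❓❓❓❓❓❓❓❓❓

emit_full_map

⬛⬛⬜⬜⬜⬜
⬛⬛⬜⬜⬜⬜
⬛⬛⬜⬜⬜⬜
⬛⬛⬜🔴⬜⬜
⬛⬛⬜⬜⬜⬜
⬛⬛⬛⬛⬛⬛
⬛⬛⬛⬛⬛⬛

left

❓❓❓❓❓❓❓❓❓❓❓❓❓❓❓
❓❓❓❓❓❓❓❓❓❓❓❓❓❓❓
❓❓❓❓❓❓❓❓❓❓❓❓❓❓❓
❓❓❓❓❓❓❓❓❓❓❓❓❓❓❓
❓❓❓❓❓⬛⬛⬜⬜⬜⬜❓❓❓❓
❓❓❓❓❓⬛⬛⬜⬜⬜⬜❓❓❓❓
❓❓❓❓❓⬛⬛⬜⬜⬜⬜❓❓❓❓
❓❓❓❓❓⬛⬛🔴⬜⬜⬜❓❓❓❓
❓❓❓❓❓⬛⬛⬜⬜⬜⬜❓❓❓❓
❓❓❓❓❓⬛⬛⬛⬛⬛⬛❓❓❓❓
❓❓❓❓❓⬛⬛⬛⬛⬛⬛❓❓❓❓
❓❓❓❓❓❓❓❓❓❓❓❓❓❓❓
❓❓❓❓❓❓❓❓❓❓❓❓❓❓❓
❓❓❓❓❓❓❓❓❓❓❓❓❓❓❓
❓❓❓❓❓❓❓❓❓❓❓❓❓❓❓

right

❓❓❓❓❓❓❓❓❓❓❓❓❓❓❓
❓❓❓❓❓❓❓❓❓❓❓❓❓❓❓
❓❓❓❓❓❓❓❓❓❓❓❓❓❓❓
❓❓❓❓❓❓❓❓❓❓❓❓❓❓❓
❓❓❓❓⬛⬛⬜⬜⬜⬜❓❓❓❓❓
❓❓❓❓⬛⬛⬜⬜⬜⬜❓❓❓❓❓
❓❓❓❓⬛⬛⬜⬜⬜⬜❓❓❓❓❓
❓❓❓❓⬛⬛⬜🔴⬜⬜❓❓❓❓❓
❓❓❓❓⬛⬛⬜⬜⬜⬜❓❓❓❓❓
❓❓❓❓⬛⬛⬛⬛⬛⬛❓❓❓❓❓
❓❓❓❓⬛⬛⬛⬛⬛⬛❓❓❓❓❓
❓❓❓❓❓❓❓❓❓❓❓❓❓❓❓
❓❓❓❓❓❓❓❓❓❓❓❓❓❓❓
❓❓❓❓❓❓❓❓❓❓❓❓❓❓❓
❓❓❓❓❓❓❓❓❓❓❓❓❓❓❓

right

❓❓❓❓❓❓❓❓❓❓❓❓❓❓❓
❓❓❓❓❓❓❓❓❓❓❓❓❓❓❓
❓❓❓❓❓❓❓❓❓❓❓❓❓❓❓
❓❓❓❓❓❓❓❓❓❓❓❓❓❓❓
❓❓❓⬛⬛⬜⬜⬜⬜❓❓❓❓❓❓
❓❓❓⬛⬛⬜⬜⬜⬜⬜❓❓❓❓❓
❓❓❓⬛⬛⬜⬜⬜⬜⬜❓❓❓❓❓
❓❓❓⬛⬛⬜⬜🔴⬜⬜❓❓❓❓❓
❓❓❓⬛⬛⬜⬜⬜⬜⬜❓❓❓❓❓
❓❓❓⬛⬛⬛⬛⬛⬛⬛❓❓❓❓❓
❓❓❓⬛⬛⬛⬛⬛⬛❓❓❓❓❓❓
❓❓❓❓❓❓❓❓❓❓❓❓❓❓❓
❓❓❓❓❓❓❓❓❓❓❓❓❓❓❓
❓❓❓❓❓❓❓❓❓❓❓❓❓❓❓
❓❓❓❓❓❓❓❓❓❓❓❓❓❓❓

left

❓❓❓❓❓❓❓❓❓❓❓❓❓❓❓
❓❓❓❓❓❓❓❓❓❓❓❓❓❓❓
❓❓❓❓❓❓❓❓❓❓❓❓❓❓❓
❓❓❓❓❓❓❓❓❓❓❓❓❓❓❓
❓❓❓❓⬛⬛⬜⬜⬜⬜❓❓❓❓❓
❓❓❓❓⬛⬛⬜⬜⬜⬜⬜❓❓❓❓
❓❓❓❓⬛⬛⬜⬜⬜⬜⬜❓❓❓❓
❓❓❓❓⬛⬛⬜🔴⬜⬜⬜❓❓❓❓
❓❓❓❓⬛⬛⬜⬜⬜⬜⬜❓❓❓❓
❓❓❓❓⬛⬛⬛⬛⬛⬛⬛❓❓❓❓
❓❓❓❓⬛⬛⬛⬛⬛⬛❓❓❓❓❓
❓❓❓❓❓❓❓❓❓❓❓❓❓❓❓
❓❓❓❓❓❓❓❓❓❓❓❓❓❓❓
❓❓❓❓❓❓❓❓❓❓❓❓❓❓❓
❓❓❓❓❓❓❓❓❓❓❓❓❓❓❓

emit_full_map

⬛⬛⬜⬜⬜⬜❓
⬛⬛⬜⬜⬜⬜⬜
⬛⬛⬜⬜⬜⬜⬜
⬛⬛⬜🔴⬜⬜⬜
⬛⬛⬜⬜⬜⬜⬜
⬛⬛⬛⬛⬛⬛⬛
⬛⬛⬛⬛⬛⬛❓
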